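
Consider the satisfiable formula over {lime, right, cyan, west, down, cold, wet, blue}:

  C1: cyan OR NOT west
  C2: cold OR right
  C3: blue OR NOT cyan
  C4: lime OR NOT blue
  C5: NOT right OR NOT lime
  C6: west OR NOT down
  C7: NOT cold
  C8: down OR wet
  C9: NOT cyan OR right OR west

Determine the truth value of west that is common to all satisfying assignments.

False

Suppose west = true.
Unit clause (cyan) forces cyan = true.
Unit clause (blue) forces blue = true.
Unit clause (lime) forces lime = true.
Unit clause (NOT right) forces right = false.
Unit clause (cold) forces cold = true.
Now (NOT cold) is unsatisfied and unit — conflict.
So every satisfying assignment has west = False.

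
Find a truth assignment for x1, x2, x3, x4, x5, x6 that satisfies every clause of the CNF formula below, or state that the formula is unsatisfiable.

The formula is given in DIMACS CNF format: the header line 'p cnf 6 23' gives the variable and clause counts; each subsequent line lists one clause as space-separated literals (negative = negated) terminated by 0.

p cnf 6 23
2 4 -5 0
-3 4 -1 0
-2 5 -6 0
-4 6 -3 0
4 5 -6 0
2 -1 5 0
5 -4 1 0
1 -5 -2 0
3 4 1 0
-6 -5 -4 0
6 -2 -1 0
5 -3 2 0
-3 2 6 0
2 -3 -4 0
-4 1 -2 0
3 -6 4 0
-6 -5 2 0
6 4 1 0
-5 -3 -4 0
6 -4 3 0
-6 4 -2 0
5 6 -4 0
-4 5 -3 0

Branch on x2: set x2 = True.
Branch on x5: set x5 = True.
The clause (x1) is unit, so x1 = True.
The clause (x6) is unit, so x6 = True.
The clause (¬x4) is unit, so x4 = False.
That conflicts with the unit clause (x4).
Backtrack on x5: now try x5 = False.
The clause (¬x6) is unit, so x6 = False.
The clause (¬x1) is unit, so x1 = False.
The clause (¬x4) is unit, so x4 = False.
That conflicts with the unit clause (x4).
Both values of x5 lead to a conflict.
Backtrack on x2: now try x2 = False.
Branch on x4: set x4 = True.
The clause (¬x3) is unit, so x3 = False.
The clause (x6) is unit, so x6 = True.
The clause (¬x5) is unit, so x5 = False.
The clause (¬x1) is unit, so x1 = False.
That conflicts with the unit clause (x1).
Backtrack on x4: now try x4 = False.
The clause (¬x5) is unit, so x5 = False.
The clause (¬x6) is unit, so x6 = False.
The clause (¬x1) is unit, so x1 = False.
That conflicts with the unit clause (x1).
Both values of x4 lead to a conflict.
Both values of x2 lead to a conflict.

UNSATISFIABLE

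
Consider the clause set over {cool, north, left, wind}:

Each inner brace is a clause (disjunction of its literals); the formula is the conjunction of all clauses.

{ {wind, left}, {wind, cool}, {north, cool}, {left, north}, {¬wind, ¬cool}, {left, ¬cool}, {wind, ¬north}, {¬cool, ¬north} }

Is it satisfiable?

Suppose wind = True.
From the singleton clause (¬cool), cool = False.
From the singleton clause (north), north = True.
No clause remains; left is free.
A satisfying assignment: cool ↦ False,  north ↦ True,  left ↦ True,  wind ↦ True.

Satisfiable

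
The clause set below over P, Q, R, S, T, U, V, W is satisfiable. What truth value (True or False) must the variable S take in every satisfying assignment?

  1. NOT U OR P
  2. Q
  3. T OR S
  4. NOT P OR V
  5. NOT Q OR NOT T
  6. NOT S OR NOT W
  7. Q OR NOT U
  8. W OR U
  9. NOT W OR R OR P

True

Suppose S = false.
The clause (Q) is unit, so Q = true.
The clause (T) is unit, so T = true.
Now (NOT T) is unsatisfied and unit — conflict.
So every satisfying assignment has S = True.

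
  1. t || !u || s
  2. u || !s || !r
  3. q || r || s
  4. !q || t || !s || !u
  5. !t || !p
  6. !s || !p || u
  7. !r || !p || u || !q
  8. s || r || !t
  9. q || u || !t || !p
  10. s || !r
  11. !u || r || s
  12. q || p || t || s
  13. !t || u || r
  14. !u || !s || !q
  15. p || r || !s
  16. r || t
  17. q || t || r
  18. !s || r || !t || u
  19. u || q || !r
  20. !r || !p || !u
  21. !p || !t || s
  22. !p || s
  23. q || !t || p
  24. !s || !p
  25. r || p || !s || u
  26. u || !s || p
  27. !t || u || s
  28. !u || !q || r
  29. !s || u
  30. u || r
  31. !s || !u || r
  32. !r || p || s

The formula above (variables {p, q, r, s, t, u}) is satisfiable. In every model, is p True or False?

Suppose p = true.
From the singleton clause (!t), t = false.
From the singleton clause (r), r = true.
From the singleton clause (s), s = true.
That conflicts with the unit clause (!s).
So every satisfying assignment has p = False.

False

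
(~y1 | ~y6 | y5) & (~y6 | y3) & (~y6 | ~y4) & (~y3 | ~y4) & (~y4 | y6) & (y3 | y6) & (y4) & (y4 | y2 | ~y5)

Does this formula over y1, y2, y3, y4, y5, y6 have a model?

Unit clause (y4) forces y4 = 1.
Unit clause (~y6) forces y6 = 0.
That conflicts with the unit clause (y6).
No assignment satisfies every clause.

Unsatisfiable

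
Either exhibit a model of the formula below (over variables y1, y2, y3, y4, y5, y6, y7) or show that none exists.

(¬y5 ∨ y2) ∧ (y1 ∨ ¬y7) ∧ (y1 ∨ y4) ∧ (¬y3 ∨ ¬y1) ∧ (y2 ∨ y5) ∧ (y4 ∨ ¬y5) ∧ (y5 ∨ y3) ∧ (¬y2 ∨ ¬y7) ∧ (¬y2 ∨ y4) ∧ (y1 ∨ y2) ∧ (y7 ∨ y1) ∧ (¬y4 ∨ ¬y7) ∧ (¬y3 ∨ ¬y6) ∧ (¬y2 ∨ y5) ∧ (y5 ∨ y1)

y1 ↦ True, y2 ↦ True, y3 ↦ False, y4 ↦ True, y5 ↦ True, y6 ↦ True, y7 ↦ False

Case y5 = True:
The clause (y2) is unit, so y2 = True.
The clause (y4) is unit, so y4 = True.
The clause (¬y7) is unit, so y7 = False.
The clause (y1) is unit, so y1 = True.
The clause (¬y3) is unit, so y3 = False.
All clauses hold; y6 can take either value.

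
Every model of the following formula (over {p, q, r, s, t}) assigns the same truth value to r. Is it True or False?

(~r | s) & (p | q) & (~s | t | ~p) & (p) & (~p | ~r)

False

Suppose r = 1.
The clause (s) is unit, so s = 1.
The clause (p) is unit, so p = 1.
Now (~p) is unsatisfied and unit — conflict.
So every satisfying assignment has r = False.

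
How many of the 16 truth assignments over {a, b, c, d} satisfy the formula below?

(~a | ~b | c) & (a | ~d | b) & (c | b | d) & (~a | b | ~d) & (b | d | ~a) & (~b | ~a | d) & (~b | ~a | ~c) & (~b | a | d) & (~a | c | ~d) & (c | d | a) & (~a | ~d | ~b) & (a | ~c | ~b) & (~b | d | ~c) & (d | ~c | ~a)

2

There are 2^4 = 16 truth assignments over (a, b, c, d).
Split on b. With b = 1, the clauses containing b are satisfied and ~b drops from the rest; 1 of the 2^3 = 8 assignments to the other variables satisfy what remains.
With b = 0, by the same count on the reduced clause set, 1 assignment works.
(One model: a=F, b=F, c=T, d=F.)
Total: 1 + 1 = 2.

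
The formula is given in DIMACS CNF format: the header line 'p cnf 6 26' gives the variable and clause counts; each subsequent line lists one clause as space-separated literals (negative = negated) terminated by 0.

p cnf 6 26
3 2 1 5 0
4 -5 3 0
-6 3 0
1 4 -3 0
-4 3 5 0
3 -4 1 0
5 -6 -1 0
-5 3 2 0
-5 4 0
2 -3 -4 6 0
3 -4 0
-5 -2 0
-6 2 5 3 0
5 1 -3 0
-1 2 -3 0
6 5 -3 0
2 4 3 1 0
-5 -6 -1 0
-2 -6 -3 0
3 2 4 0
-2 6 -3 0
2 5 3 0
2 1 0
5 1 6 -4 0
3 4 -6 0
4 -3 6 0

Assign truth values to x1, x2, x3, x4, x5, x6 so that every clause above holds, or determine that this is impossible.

Case x6 = False:
Case x5 = False:
(¬x3) alone gives x3 = False.
(¬x4) alone gives x4 = False.
(x2) alone gives x2 = True.
All clauses hold; x1 can take either value.

x1 ↦ True, x2 ↦ True, x3 ↦ False, x4 ↦ False, x5 ↦ False, x6 ↦ False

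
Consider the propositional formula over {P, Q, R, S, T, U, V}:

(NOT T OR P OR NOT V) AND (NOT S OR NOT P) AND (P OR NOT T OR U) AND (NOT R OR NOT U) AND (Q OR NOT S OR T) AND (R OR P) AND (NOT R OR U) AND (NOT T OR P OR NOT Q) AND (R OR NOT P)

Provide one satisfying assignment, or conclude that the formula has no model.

UNSATISFIABLE

Branch on S: set S = false.
Branch on R: set R = false.
(P) alone gives P = true.
That conflicts with the unit clause (NOT P).
That branch fails; take R = true instead.
(NOT U) alone gives U = false.
That conflicts with the unit clause (U).
Either choice for R ends in contradiction.
That branch fails; take S = true instead.
(NOT P) alone gives P = false.
(R) alone gives R = true.
(NOT U) alone gives U = false.
That conflicts with the unit clause (U).
Either choice for S ends in contradiction.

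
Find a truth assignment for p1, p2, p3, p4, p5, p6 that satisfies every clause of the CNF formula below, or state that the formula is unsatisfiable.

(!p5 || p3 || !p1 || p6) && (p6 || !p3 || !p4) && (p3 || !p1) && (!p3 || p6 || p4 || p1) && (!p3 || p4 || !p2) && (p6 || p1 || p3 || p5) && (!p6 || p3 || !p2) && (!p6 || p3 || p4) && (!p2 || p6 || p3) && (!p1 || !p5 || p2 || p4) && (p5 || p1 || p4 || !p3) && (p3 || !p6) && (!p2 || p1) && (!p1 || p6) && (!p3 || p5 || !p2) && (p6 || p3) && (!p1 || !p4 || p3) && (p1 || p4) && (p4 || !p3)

Case p3 = true:
Unit clause (p4) forces p4 = true.
Unit clause (p6) forces p6 = true.
Case p2 = false:
All clauses hold; p1, p5 can take either value.

p1 ↦ false,  p2 ↦ false,  p3 ↦ true,  p4 ↦ true,  p5 ↦ false,  p6 ↦ true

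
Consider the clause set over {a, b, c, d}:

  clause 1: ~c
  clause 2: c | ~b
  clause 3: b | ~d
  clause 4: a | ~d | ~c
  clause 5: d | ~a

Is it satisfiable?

Unit clause (~c) forces c = 0.
Unit clause (~b) forces b = 0.
Unit clause (~d) forces d = 0.
Unit clause (~a) forces a = 0.
This assignment satisfies each clause.
A satisfying assignment: a=0,  b=0,  c=0,  d=0.

Satisfiable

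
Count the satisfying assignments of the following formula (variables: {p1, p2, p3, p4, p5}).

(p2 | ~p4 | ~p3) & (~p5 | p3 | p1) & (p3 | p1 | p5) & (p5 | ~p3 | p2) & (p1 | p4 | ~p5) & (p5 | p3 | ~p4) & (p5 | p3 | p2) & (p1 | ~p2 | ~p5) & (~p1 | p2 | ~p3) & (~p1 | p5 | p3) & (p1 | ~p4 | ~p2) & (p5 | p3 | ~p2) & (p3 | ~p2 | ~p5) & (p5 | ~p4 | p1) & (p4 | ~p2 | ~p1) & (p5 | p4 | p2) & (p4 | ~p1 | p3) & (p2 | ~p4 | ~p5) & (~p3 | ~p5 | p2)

3

There are 2^5 = 32 truth assignments over (p1, p2, p3, p4, p5).
Split on p3. With p3 = 1, the clauses containing p3 are satisfied and ~p3 drops from the rest; 3 of the 2^4 = 16 assignments to the other variables satisfy what remains.
With p3 = 0, by the same count on the reduced clause set, 0 assignments work.
(One model: p1=F, p2=T, p3=T, p4=F, p5=F.)
Total: 3 + 0 = 3.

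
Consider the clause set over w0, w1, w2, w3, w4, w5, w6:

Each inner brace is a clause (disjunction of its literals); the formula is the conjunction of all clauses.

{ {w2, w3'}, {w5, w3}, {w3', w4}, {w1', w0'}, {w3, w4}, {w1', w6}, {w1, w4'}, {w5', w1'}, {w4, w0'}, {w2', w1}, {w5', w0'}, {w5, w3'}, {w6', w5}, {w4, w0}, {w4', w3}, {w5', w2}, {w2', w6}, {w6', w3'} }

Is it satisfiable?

Suppose w2 = 1.
The clause (w1) is unit, so w1 = 1.
The clause (w0') is unit, so w0 = 0.
The clause (w6) is unit, so w6 = 1.
The clause (w5') is unit, so w5 = 0.
But (w5) is also a unit clause — contradiction.
Backtrack on w2: now try w2 = 0.
The clause (w3') is unit, so w3 = 0.
The clause (w5) is unit, so w5 = 1.
But (w5') is also a unit clause — contradiction.
Neither w2 = 1 nor w2 = 0 works.
No assignment satisfies every clause.

No, unsatisfiable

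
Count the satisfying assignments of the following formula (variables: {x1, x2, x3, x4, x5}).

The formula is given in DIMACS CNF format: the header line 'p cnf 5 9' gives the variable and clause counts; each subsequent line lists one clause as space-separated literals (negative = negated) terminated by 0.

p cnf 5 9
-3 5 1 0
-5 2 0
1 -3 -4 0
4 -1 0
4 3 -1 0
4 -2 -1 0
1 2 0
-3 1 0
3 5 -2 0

7

There are 2^5 = 32 truth assignments over (x1, x2, x3, x4, x5).
Split on x1. With x1 = True, the clauses containing x1 are satisfied and ¬x1 drops from the rest; 5 of the 2^4 = 16 assignments to the other variables satisfy what remains.
With x1 = False, by the same count on the reduced clause set, 2 assignments work.
Total: 5 + 2 = 7.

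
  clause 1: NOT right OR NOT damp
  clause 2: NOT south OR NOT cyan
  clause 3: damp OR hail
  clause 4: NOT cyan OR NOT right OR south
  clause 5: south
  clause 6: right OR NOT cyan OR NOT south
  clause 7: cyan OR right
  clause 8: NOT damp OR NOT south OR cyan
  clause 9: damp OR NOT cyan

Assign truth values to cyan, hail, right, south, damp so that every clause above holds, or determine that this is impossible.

cyan ↦ false,  hail ↦ true,  right ↦ true,  south ↦ true,  damp ↦ false

From the singleton clause (south), south = true.
From the singleton clause (NOT cyan), cyan = false.
From the singleton clause (right), right = true.
From the singleton clause (NOT damp), damp = false.
From the singleton clause (hail), hail = true.
All clauses are satisfied.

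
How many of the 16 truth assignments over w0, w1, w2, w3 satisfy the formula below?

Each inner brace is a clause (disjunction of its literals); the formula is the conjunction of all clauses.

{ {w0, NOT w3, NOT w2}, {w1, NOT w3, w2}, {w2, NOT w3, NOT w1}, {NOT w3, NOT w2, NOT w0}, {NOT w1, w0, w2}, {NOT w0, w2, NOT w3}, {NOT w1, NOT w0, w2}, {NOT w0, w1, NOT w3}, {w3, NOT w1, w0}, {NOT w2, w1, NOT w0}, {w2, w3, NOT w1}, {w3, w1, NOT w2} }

There are 2^4 = 16 truth assignments over (w0, w1, w2, w3).
Check each against the 12 clauses (columns in the order w0, w1, w2, w3):
  F F F F  ✓ satisfies all
  F F F T  ✗ fails (w1 OR NOT w3 OR w2)
  F F T F  ✗ fails (w3 OR w1 OR NOT w2)
  F F T T  ✗ fails (w0 OR NOT w3 OR NOT w2)
  F T F F  ✗ fails (NOT w1 OR w0 OR w2)
  F T F T  ✗ fails (w2 OR NOT w3 OR NOT w1)
  F T T F  ✗ fails (w3 OR NOT w1 OR w0)
  F T T T  ✗ fails (w0 OR NOT w3 OR NOT w2)
  T F F F  ✓ satisfies all
  T F F T  ✗ fails (w1 OR NOT w3 OR w2)
  T F T F  ✗ fails (NOT w2 OR w1 OR NOT w0)
  T F T T  ✗ fails (NOT w3 OR NOT w2 OR NOT w0)
  T T F F  ✗ fails (NOT w1 OR NOT w0 OR w2)
  T T F T  ✗ fails (w2 OR NOT w3 OR NOT w1)
  T T T F  ✓ satisfies all
  T T T T  ✗ fails (NOT w3 OR NOT w2 OR NOT w0)
3 of the 16 rows are models.

3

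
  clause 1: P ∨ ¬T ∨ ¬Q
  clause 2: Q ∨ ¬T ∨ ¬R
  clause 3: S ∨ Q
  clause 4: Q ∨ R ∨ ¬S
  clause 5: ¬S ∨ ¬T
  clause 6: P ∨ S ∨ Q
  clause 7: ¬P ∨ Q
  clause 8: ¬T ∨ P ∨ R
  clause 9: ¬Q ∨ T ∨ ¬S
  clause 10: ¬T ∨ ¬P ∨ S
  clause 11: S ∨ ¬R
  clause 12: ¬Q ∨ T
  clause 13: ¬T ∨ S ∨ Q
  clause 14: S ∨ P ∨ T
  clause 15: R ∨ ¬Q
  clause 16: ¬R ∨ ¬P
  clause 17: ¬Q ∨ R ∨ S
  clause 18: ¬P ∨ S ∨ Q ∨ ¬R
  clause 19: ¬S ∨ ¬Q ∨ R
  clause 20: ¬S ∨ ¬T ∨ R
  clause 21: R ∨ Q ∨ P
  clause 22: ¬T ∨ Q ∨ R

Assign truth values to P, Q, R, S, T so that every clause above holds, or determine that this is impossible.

P=False; Q=False; R=True; S=True; T=False

Case S = True:
(¬T) alone gives T = False.
(¬Q) alone gives Q = False.
(R) alone gives R = True.
(¬P) alone gives P = False.
All clauses are satisfied.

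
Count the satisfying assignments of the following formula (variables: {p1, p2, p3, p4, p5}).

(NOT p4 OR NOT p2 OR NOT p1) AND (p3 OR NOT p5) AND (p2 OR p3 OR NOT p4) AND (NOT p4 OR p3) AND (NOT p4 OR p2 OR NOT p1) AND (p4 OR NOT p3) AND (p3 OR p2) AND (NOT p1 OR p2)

6

There are 2^5 = 32 truth assignments over (p1, p2, p3, p4, p5).
Split on p5. With p5 = true, the clauses containing p5 are satisfied and NOT p5 drops from the rest; 2 of the 2^4 = 16 assignments to the other variables satisfy what remains.
With p5 = false, by the same count on the reduced clause set, 4 assignments work.
Total: 2 + 4 = 6.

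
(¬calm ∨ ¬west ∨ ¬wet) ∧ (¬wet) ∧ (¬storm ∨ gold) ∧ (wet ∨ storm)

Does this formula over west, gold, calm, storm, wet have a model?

Satisfiable

From the singleton clause (¬wet), wet = False.
From the singleton clause (storm), storm = True.
From the singleton clause (gold), gold = True.
All clauses hold; west, calm can take either value.
A satisfying assignment: west: False, gold: True, calm: True, storm: True, wet: False.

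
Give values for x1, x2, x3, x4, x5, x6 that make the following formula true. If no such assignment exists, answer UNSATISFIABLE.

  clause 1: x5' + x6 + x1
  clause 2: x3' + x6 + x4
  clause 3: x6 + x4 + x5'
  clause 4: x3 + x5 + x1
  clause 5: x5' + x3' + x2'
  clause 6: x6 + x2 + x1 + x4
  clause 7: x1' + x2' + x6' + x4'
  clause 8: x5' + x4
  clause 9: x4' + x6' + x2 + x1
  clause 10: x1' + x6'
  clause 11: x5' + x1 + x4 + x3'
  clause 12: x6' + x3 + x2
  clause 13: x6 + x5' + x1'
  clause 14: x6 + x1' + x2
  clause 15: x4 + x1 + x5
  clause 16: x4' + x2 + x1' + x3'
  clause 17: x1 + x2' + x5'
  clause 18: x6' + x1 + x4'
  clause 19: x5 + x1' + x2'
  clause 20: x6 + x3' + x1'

x1=0; x2=1; x3=1; x4=1; x5=0; x6=0

Suppose x5 = 0.
Suppose x3 = 1.
Suppose x6 = 0.
From the singleton clause (x4), x4 = 1.
From the singleton clause (x1'), x1 = 0.
All clauses hold; x2 can take either value.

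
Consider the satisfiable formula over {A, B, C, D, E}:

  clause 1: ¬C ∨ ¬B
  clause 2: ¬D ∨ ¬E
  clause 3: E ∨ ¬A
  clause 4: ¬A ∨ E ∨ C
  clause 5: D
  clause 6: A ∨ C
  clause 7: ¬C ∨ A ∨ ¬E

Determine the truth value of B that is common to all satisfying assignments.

False

Suppose B = True.
From the singleton clause (¬C), C = False.
From the singleton clause (D), D = True.
From the singleton clause (¬E), E = False.
From the singleton clause (¬A), A = False.
But (A) is also a unit clause — contradiction.
So every satisfying assignment has B = False.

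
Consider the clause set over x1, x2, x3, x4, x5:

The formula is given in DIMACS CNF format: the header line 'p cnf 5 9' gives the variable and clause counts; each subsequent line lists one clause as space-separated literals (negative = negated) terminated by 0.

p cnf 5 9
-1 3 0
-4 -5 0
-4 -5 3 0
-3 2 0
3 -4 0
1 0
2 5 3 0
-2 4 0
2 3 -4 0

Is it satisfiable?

Satisfiable

Unit clause (x1) forces x1 = True.
Unit clause (x3) forces x3 = True.
Unit clause (x2) forces x2 = True.
Unit clause (x4) forces x4 = True.
Unit clause (¬x5) forces x5 = False.
All clauses are satisfied.
A satisfying assignment: x1=True,  x2=True,  x3=True,  x4=True,  x5=False.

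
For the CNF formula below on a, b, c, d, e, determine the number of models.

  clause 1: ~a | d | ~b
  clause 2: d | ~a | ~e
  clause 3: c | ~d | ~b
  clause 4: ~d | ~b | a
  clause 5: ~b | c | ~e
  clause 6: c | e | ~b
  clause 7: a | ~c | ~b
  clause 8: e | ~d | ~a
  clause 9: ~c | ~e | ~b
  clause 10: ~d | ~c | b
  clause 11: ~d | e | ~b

There are 2^5 = 32 truth assignments over (a, b, c, d, e).
Split on a. With a = 1, the clauses containing a are satisfied and ~a drops from the rest; 3 of the 2^4 = 16 assignments to the other variables satisfy what remains.
With a = 0, by the same count on the reduced clause set, 6 assignments work.
(One model: a=F, b=F, c=F, d=F, e=F.)
Total: 3 + 6 = 9.

9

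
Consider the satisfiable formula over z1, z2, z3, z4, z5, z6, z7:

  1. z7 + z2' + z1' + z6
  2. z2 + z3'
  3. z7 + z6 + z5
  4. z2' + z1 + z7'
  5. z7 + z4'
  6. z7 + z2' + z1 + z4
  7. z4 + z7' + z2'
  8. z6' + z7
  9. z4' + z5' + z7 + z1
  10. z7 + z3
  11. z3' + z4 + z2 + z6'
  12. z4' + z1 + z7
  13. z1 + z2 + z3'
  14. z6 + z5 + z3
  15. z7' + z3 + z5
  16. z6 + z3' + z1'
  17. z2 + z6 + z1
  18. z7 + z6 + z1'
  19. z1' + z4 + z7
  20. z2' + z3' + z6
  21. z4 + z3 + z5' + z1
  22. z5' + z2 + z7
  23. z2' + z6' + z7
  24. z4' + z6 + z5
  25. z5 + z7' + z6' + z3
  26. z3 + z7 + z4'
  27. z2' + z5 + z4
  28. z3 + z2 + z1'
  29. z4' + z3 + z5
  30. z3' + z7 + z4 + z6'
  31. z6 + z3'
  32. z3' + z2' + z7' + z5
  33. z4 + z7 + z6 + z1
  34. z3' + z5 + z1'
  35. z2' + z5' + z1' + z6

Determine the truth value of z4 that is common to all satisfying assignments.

Suppose z4 = 0.
Case z2 = 1:
The clause (z7') is unit, so z7 = 0.
The clause (z1) is unit, so z1 = 1.
But (z1') is also a unit clause — contradiction.
Undo z2 and try z2 = 0.
The clause (z3') is unit, so z3 = 0.
The clause (z7) is unit, so z7 = 1.
The clause (z5) is unit, so z5 = 1.
The clause (z1) is unit, so z1 = 1.
But (z1') is also a unit clause — contradiction.
Both values of z2 lead to a conflict.
So every satisfying assignment has z4 = True.

True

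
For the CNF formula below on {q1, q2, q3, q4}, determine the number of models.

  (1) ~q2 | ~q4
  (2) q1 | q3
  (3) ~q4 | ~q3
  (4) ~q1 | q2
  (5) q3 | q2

There are 2^4 = 16 truth assignments over (q1, q2, q3, q4).
Check each against the 5 clauses (columns in the order q1, q2, q3, q4):
  F F F F  ✗ fails (q1 | q3)
  F F F T  ✗ fails (q1 | q3)
  F F T F  ✓ satisfies all
  F F T T  ✗ fails (~q4 | ~q3)
  F T F F  ✗ fails (q1 | q3)
  F T F T  ✗ fails (~q2 | ~q4)
  F T T F  ✓ satisfies all
  F T T T  ✗ fails (~q2 | ~q4)
  T F F F  ✗ fails (~q1 | q2)
  T F F T  ✗ fails (~q1 | q2)
  T F T F  ✗ fails (~q1 | q2)
  T F T T  ✗ fails (~q4 | ~q3)
  T T F F  ✓ satisfies all
  T T F T  ✗ fails (~q2 | ~q4)
  T T T F  ✓ satisfies all
  T T T T  ✗ fails (~q2 | ~q4)
4 of the 16 rows are models.

4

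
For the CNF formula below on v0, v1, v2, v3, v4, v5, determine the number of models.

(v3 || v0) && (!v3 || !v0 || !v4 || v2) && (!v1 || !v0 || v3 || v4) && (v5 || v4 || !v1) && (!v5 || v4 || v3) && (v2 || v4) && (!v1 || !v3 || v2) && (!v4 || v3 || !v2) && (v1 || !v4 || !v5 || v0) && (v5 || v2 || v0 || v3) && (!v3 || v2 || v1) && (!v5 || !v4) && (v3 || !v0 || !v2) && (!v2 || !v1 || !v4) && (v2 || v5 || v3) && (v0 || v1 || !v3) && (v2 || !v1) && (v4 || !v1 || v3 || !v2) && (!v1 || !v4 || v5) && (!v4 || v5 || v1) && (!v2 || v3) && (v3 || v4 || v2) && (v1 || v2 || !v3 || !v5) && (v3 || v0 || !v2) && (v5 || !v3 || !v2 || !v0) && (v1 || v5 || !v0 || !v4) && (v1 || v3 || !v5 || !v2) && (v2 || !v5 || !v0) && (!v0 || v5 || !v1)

There are 2^6 = 64 truth assignments over (v0, v1, v2, v3, v4, v5).
Split on v3. With v3 = true, the clauses containing v3 are satisfied and !v3 drops from the rest; 3 of the 2^5 = 32 assignments to the other variables satisfy what remains.
With v3 = false, by the same count on the reduced clause set, 0 assignments work.
(One model: v0=F, v1=T, v2=T, v3=T, v4=F, v5=T.)
Total: 3 + 0 = 3.

3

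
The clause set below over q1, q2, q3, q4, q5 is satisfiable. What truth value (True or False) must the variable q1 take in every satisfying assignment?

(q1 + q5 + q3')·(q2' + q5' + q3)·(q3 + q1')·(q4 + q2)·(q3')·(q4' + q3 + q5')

Suppose q1 = 1.
From the singleton clause (q3), q3 = 1.
But (q3') is also a unit clause — contradiction.
So every satisfying assignment has q1 = False.

False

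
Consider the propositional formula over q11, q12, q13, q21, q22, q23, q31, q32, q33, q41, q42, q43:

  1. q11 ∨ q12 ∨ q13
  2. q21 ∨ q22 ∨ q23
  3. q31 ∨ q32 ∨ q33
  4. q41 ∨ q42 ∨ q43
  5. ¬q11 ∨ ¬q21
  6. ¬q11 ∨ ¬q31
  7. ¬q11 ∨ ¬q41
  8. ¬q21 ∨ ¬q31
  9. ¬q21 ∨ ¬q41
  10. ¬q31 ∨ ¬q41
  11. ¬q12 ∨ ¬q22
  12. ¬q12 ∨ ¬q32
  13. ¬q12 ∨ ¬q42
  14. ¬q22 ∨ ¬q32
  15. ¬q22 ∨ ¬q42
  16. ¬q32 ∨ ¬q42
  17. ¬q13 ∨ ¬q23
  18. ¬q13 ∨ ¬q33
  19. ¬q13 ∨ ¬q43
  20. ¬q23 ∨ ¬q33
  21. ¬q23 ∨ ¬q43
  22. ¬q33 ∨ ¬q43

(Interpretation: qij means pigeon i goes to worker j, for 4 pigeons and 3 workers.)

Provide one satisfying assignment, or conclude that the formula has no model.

Case q11 = False:
Case q12 = True:
Unit clause (¬q22) forces q22 = False.
Unit clause (¬q32) forces q32 = False.
Unit clause (¬q42) forces q42 = False.
Case q21 = True:
Unit clause (¬q31) forces q31 = False.
Unit clause (q33) forces q33 = True.
Unit clause (¬q41) forces q41 = False.
Unit clause (q43) forces q43 = True.
But (¬q43) is also a unit clause — contradiction.
That branch fails; take q21 = False instead.
Unit clause (q23) forces q23 = True.
Unit clause (¬q13) forces q13 = False.
Unit clause (¬q33) forces q33 = False.
Unit clause (q31) forces q31 = True.
Unit clause (¬q41) forces q41 = False.
Unit clause (q43) forces q43 = True.
But (¬q43) is also a unit clause — contradiction.
Either choice for q21 ends in contradiction.
That branch fails; take q12 = False instead.
Unit clause (q13) forces q13 = True.
Unit clause (¬q23) forces q23 = False.
Unit clause (¬q33) forces q33 = False.
Unit clause (¬q43) forces q43 = False.
Case q21 = True:
Unit clause (¬q31) forces q31 = False.
Unit clause (q32) forces q32 = True.
Unit clause (¬q41) forces q41 = False.
Unit clause (q42) forces q42 = True.
But (¬q42) is also a unit clause — contradiction.
That branch fails; take q21 = False instead.
Unit clause (q22) forces q22 = True.
Unit clause (¬q32) forces q32 = False.
Unit clause (q31) forces q31 = True.
Unit clause (¬q41) forces q41 = False.
Unit clause (q42) forces q42 = True.
But (¬q42) is also a unit clause — contradiction.
Either choice for q21 ends in contradiction.
Either choice for q12 ends in contradiction.
That branch fails; take q11 = True instead.
Unit clause (¬q21) forces q21 = False.
Unit clause (¬q31) forces q31 = False.
Unit clause (¬q41) forces q41 = False.
Case q22 = True:
Unit clause (¬q12) forces q12 = False.
Unit clause (¬q32) forces q32 = False.
Unit clause (q33) forces q33 = True.
Unit clause (¬q42) forces q42 = False.
Unit clause (q43) forces q43 = True.
But (¬q43) is also a unit clause — contradiction.
That branch fails; take q22 = False instead.
Unit clause (q23) forces q23 = True.
Unit clause (¬q13) forces q13 = False.
Unit clause (¬q33) forces q33 = False.
Unit clause (q32) forces q32 = True.
Unit clause (¬q12) forces q12 = False.
Unit clause (¬q42) forces q42 = False.
Unit clause (q43) forces q43 = True.
But (¬q43) is also a unit clause — contradiction.
Either choice for q22 ends in contradiction.
Either choice for q11 ends in contradiction.

UNSATISFIABLE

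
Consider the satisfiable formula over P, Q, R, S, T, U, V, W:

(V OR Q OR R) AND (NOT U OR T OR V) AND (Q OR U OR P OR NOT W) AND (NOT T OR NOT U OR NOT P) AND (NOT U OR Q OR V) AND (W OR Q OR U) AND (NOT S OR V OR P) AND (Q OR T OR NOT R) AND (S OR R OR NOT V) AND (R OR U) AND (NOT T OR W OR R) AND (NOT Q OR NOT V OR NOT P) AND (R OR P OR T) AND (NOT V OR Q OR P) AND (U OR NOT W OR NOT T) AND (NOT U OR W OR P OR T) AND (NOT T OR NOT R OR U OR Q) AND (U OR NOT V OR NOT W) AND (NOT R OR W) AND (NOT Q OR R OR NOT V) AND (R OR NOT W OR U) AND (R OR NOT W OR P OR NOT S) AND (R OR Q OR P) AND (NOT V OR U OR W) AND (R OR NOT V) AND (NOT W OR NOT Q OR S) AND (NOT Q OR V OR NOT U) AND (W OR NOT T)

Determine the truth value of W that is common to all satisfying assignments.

Suppose W = false.
The clause (NOT R) is unit, so R = false.
The clause (U) is unit, so U = true.
The clause (NOT T) is unit, so T = false.
The clause (V) is unit, so V = true.
That conflicts with the unit clause (NOT V).
So every satisfying assignment has W = True.

True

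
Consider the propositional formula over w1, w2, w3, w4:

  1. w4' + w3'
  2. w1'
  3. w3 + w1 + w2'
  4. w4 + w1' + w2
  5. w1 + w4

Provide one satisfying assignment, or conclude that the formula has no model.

Unit clause (w1') forces w1 = 0.
Unit clause (w4) forces w4 = 1.
Unit clause (w3') forces w3 = 0.
Unit clause (w2') forces w2 = 0.
Every clause now holds.

w1=0; w2=0; w3=0; w4=1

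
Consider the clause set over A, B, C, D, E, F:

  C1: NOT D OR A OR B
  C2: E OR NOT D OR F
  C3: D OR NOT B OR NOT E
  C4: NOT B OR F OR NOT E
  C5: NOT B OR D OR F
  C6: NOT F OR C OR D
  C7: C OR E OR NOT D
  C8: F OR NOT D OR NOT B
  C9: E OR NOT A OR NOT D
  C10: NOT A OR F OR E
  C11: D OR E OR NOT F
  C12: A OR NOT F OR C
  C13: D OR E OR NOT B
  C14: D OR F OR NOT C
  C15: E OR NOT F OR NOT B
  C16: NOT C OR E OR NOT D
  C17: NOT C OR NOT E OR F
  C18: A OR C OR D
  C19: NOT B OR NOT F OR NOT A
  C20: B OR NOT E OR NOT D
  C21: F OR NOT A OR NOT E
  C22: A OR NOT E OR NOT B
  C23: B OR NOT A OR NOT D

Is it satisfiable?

Yes

Try D = false.
Try B = false.
Try F = true.
Unit clause (C) forces C = true.
Unit clause (E) forces E = true.
All clauses hold; A can take either value.
A satisfying assignment: A ↦ true; B ↦ false; C ↦ true; D ↦ false; E ↦ true; F ↦ true.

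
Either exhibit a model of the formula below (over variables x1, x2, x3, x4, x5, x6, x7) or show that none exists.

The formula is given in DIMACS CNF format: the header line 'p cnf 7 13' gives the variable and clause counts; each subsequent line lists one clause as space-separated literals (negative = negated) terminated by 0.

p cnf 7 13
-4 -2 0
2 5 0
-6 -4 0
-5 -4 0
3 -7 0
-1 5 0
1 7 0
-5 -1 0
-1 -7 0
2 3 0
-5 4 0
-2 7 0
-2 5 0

Try x4 = False.
From the singleton clause (¬x5), x5 = False.
From the singleton clause (x2), x2 = True.
Now (¬x2) is unsatisfied and unit — conflict.
That branch fails; take x4 = True instead.
From the singleton clause (¬x2), x2 = False.
From the singleton clause (x5), x5 = True.
Now (¬x5) is unsatisfied and unit — conflict.
Neither x4 = True nor x4 = False works.

UNSATISFIABLE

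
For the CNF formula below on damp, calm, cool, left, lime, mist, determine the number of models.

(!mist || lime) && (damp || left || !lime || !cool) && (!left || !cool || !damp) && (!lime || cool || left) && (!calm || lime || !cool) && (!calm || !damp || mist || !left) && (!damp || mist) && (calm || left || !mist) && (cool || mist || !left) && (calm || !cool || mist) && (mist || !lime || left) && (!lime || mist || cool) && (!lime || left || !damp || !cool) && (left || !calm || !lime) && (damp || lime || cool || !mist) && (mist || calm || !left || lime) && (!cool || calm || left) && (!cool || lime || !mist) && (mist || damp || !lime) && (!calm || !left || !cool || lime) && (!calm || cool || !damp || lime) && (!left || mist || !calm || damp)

There are 2^6 = 64 truth assignments over (damp, calm, cool, left, lime, mist).
Split on calm. With calm = true, the clauses containing calm are satisfied and !calm drops from the rest; 4 of the 2^5 = 32 assignments to the other variables satisfy what remains.
With calm = false, by the same count on the reduced clause set, 4 assignments work.
(One model: damp=F, calm=F, cool=F, left=F, lime=F, mist=F.)
Total: 4 + 4 = 8.

8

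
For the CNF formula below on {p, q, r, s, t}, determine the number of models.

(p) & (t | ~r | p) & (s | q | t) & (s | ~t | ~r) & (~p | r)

5

There are 2^5 = 32 truth assignments over (p, q, r, s, t).
Split on t. With t = 1, the clauses containing t are satisfied and ~t drops from the rest; 2 of the 2^4 = 16 assignments to the other variables satisfy what remains.
With t = 0, by the same count on the reduced clause set, 3 assignments work.
(One model: p=T, q=F, r=T, s=T, t=F.)
Total: 2 + 3 = 5.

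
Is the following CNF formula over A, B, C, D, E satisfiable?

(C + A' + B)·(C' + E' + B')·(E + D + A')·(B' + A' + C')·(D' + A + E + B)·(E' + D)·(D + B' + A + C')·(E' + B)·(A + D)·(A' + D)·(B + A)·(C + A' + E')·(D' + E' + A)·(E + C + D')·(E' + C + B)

Try E = 0.
Try D = 1.
Unit clause (C) forces C = 1.
Try B = 0.
Unit clause (A) forces A = 1.
All clauses are satisfied.
A satisfying assignment: A ↦ 1,  B ↦ 0,  C ↦ 1,  D ↦ 1,  E ↦ 0.

Yes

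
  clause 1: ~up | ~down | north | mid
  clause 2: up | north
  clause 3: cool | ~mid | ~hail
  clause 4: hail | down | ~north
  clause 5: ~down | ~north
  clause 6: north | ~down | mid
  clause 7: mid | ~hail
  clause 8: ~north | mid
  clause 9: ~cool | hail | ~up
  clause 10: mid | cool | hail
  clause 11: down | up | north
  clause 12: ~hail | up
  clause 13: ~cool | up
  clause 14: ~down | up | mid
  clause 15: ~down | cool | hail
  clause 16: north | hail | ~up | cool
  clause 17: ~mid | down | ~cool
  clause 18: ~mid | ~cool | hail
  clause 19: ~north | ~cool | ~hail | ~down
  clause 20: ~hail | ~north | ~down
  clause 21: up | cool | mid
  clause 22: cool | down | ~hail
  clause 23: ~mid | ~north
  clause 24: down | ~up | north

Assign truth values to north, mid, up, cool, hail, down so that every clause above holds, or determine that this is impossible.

north: 0; mid: 1; up: 1; cool: 1; hail: 1; down: 1

Case up = 1:
Case down = 1:
From the singleton clause (~north), north = 0.
From the singleton clause (mid), mid = 1.
Case cool = 1:
From the singleton clause (hail), hail = 1.
Every clause now holds.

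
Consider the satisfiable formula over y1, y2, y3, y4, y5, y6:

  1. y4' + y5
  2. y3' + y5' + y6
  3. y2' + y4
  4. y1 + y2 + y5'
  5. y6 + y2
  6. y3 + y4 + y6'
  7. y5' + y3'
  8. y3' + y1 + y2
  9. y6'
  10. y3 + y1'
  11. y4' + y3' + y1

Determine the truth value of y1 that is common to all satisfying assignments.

False

Suppose y1 = 1.
(y6') alone gives y6 = 0.
(y2) alone gives y2 = 1.
(y4) alone gives y4 = 1.
(y5) alone gives y5 = 1.
(y3') alone gives y3 = 0.
That conflicts with the unit clause (y3).
So every satisfying assignment has y1 = False.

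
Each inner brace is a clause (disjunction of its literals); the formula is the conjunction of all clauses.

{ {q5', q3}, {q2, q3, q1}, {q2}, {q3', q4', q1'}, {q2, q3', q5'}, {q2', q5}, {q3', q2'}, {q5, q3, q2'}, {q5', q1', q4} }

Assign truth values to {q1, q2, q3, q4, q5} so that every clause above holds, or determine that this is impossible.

Unit clause (q2) forces q2 = 1.
Unit clause (q5) forces q5 = 1.
Unit clause (q3) forces q3 = 1.
That conflicts with the unit clause (q3').

UNSATISFIABLE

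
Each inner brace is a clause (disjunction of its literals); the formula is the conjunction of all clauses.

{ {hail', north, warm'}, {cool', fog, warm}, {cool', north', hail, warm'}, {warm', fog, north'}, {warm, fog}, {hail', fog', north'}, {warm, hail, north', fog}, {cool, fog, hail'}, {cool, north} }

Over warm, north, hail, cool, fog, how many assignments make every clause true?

7

There are 2^5 = 32 truth assignments over (warm, north, hail, cool, fog).
Split on warm. With warm = 1, the clauses containing warm are satisfied and warm' drops from the rest; 3 of the 2^4 = 16 assignments to the other variables satisfy what remains.
With warm = 0, by the same count on the reduced clause set, 4 assignments work.
Total: 3 + 4 = 7.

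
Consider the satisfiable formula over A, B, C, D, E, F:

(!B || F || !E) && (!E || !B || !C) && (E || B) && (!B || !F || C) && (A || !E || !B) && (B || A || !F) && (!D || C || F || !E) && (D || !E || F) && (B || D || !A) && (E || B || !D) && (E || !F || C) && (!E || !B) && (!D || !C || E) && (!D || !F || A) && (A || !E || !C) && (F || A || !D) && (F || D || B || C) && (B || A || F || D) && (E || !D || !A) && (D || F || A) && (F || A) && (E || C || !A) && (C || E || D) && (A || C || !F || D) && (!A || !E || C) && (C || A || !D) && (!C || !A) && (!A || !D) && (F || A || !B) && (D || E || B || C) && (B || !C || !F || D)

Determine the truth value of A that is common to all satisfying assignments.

Suppose A = true.
From the singleton clause (!C), C = false.
From the singleton clause (E), E = true.
That conflicts with the unit clause (!E).
So every satisfying assignment has A = False.

False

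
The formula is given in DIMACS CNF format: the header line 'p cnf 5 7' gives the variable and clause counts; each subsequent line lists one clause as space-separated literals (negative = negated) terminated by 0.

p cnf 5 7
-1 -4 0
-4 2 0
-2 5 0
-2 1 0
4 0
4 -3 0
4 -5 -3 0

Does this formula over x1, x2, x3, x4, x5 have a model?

Unsatisfiable

Unit clause (x4) forces x4 = True.
Unit clause (¬x1) forces x1 = False.
Unit clause (x2) forces x2 = True.
Now (¬x2) is unsatisfied and unit — conflict.
No assignment satisfies every clause.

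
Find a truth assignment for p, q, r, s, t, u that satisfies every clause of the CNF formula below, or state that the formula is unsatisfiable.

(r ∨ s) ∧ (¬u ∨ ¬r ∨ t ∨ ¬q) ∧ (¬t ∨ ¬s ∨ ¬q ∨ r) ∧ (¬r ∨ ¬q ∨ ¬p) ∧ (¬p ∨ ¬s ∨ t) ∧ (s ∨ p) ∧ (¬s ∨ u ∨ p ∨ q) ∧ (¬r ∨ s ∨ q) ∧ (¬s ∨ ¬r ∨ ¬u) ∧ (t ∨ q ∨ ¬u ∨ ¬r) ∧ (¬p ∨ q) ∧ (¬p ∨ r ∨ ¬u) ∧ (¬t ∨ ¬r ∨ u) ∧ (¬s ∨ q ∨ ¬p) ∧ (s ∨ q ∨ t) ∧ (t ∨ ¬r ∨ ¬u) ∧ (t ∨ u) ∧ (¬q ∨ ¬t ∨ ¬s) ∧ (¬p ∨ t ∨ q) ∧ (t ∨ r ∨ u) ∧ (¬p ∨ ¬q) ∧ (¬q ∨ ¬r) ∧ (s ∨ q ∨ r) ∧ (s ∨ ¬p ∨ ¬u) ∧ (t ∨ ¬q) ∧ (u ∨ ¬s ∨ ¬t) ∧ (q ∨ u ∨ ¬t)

p ↦ False; q ↦ False; r ↦ False; s ↦ True; t ↦ True; u ↦ True

Branch on r: set r = False.
Unit clause (s) forces s = True.
Branch on t: set t = True.
Unit clause (¬q) forces q = False.
Unit clause (¬p) forces p = False.
Unit clause (u) forces u = True.
Every clause now holds.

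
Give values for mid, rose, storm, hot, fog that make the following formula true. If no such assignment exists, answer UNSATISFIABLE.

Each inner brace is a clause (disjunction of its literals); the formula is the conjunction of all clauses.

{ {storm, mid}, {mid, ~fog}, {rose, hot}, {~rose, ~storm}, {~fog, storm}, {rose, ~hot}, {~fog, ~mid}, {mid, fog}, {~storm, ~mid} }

mid ↦ 1, rose ↦ 1, storm ↦ 0, hot ↦ 1, fog ↦ 0

Try storm = 0.
The clause (mid) is unit, so mid = 1.
The clause (~fog) is unit, so fog = 0.
Try rose = 1.
Every clause is now satisfied; hot is unconstrained.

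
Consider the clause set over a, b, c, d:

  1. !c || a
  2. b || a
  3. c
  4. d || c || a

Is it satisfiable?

The clause (c) is unit, so c = true.
The clause (a) is unit, so a = true.
Every clause is now satisfied; b, d are unconstrained.
A satisfying assignment: a: true; b: true; c: true; d: true.

Satisfiable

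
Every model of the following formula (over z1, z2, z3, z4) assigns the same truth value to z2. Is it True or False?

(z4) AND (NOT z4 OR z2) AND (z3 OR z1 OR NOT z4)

Suppose z2 = false.
From the singleton clause (z4), z4 = true.
Now (NOT z4) is unsatisfied and unit — conflict.
So every satisfying assignment has z2 = True.

True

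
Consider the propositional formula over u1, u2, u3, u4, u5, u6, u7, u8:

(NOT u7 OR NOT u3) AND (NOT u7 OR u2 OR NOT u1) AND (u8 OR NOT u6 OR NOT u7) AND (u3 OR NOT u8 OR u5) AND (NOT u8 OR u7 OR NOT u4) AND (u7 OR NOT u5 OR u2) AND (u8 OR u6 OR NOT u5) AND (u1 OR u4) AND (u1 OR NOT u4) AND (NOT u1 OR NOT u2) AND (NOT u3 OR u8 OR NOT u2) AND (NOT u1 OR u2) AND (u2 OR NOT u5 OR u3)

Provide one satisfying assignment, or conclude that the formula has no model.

UNSATISFIABLE

Try u7 = false.
Try u8 = false.
Try u5 = false.
Try u1 = true.
(NOT u2) alone gives u2 = false.
But (u2) is also a unit clause — contradiction.
Undo u1 and try u1 = false.
(u4) alone gives u4 = true.
But (NOT u4) is also a unit clause — contradiction.
Either choice for u1 ends in contradiction.
Undo u5 and try u5 = true.
(u2) alone gives u2 = true.
(u6) alone gives u6 = true.
(NOT u1) alone gives u1 = false.
(u4) alone gives u4 = true.
But (NOT u4) is also a unit clause — contradiction.
Either choice for u5 ends in contradiction.
Undo u8 and try u8 = true.
(NOT u4) alone gives u4 = false.
(u1) alone gives u1 = true.
(NOT u2) alone gives u2 = false.
But (u2) is also a unit clause — contradiction.
Either choice for u8 ends in contradiction.
Undo u7 and try u7 = true.
(NOT u3) alone gives u3 = false.
Try u2 = true.
(NOT u1) alone gives u1 = false.
(u4) alone gives u4 = true.
But (NOT u4) is also a unit clause — contradiction.
Undo u2 and try u2 = false.
(NOT u1) alone gives u1 = false.
(u4) alone gives u4 = true.
But (NOT u4) is also a unit clause — contradiction.
Either choice for u2 ends in contradiction.
Either choice for u7 ends in contradiction.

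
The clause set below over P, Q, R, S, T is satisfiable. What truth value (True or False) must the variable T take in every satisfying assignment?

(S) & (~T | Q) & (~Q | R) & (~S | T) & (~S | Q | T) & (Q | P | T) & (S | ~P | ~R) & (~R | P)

True

Suppose T = 0.
The clause (S) is unit, so S = 1.
But (~S) is also a unit clause — contradiction.
So every satisfying assignment has T = True.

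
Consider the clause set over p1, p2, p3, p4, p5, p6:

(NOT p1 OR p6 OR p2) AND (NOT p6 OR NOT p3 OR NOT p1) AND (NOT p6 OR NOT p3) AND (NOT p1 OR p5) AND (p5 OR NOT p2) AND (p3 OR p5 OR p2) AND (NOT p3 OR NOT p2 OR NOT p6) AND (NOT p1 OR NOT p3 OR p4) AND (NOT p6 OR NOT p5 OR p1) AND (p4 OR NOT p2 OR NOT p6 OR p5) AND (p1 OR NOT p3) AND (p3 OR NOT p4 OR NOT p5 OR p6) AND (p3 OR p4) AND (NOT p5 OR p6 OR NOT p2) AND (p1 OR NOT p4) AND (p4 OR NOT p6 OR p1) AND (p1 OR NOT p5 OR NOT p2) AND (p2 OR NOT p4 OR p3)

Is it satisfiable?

Satisfiable

Suppose p6 = true.
Unit clause (NOT p3) forces p3 = false.
Unit clause (p4) forces p4 = true.
Unit clause (p1) forces p1 = true.
Unit clause (p5) forces p5 = true.
Unit clause (p2) forces p2 = true.
This assignment satisfies each clause.
A satisfying assignment: p1 ↦ true, p2 ↦ true, p3 ↦ false, p4 ↦ true, p5 ↦ true, p6 ↦ true.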